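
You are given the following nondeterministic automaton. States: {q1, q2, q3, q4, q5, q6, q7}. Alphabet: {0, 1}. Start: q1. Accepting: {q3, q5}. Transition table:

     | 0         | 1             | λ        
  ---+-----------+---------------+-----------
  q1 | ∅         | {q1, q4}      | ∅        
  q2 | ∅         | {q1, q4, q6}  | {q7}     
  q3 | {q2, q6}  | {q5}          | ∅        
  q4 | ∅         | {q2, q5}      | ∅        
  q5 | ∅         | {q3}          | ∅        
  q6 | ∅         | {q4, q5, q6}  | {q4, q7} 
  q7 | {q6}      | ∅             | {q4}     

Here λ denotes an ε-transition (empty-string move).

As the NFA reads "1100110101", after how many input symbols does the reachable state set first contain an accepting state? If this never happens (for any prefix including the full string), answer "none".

2

Start in {q1}.
Read '1': {q1} → {q1, q4}.
Read '1': {q1, q4} → {q1, q2, q4, q5, q7}.
None of the earlier sets intersect F, but {q1, q2, q4, q5, q7} does.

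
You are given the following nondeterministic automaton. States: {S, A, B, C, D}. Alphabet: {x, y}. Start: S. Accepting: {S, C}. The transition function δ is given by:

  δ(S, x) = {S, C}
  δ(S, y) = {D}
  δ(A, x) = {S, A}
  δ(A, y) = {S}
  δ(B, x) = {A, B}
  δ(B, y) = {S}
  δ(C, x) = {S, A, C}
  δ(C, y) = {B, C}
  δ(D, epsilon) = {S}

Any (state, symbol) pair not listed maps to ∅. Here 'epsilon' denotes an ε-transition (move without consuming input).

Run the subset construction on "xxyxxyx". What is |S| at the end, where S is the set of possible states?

Start in {S}.
Read 'x': S→{S, C}; now {S, C}.
Read 'x': S→{S, C}, C→{S, A, C}; now {S, A, C}.
Read 'y': S→{D}, A→{S}, C→{B, C}; now {S, B, C, D}.
Read 'x': S→{S, C}, B→{A, B}, C→{S, A, C}, D→∅; now {S, A, B, C}.
Read 'x': S→{S, C}, A→{S, A}, B→{A, B}, C→{S, A, C}; now {S, A, B, C}.
Read 'y': S→{D}, A→{S}, B→{S}, C→{B, C}; now {S, B, C, D}.
Read 'x': S→{S, C}, B→{A, B}, C→{S, A, C}, D→∅; now {S, A, B, C}.
That set has 4 states.

4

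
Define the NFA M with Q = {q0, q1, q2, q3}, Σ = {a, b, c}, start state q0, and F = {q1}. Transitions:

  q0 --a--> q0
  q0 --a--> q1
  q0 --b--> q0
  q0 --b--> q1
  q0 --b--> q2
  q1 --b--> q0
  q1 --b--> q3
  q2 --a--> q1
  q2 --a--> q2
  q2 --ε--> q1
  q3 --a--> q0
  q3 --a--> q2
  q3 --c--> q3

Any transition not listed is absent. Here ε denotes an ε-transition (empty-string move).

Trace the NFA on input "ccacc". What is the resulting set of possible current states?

∅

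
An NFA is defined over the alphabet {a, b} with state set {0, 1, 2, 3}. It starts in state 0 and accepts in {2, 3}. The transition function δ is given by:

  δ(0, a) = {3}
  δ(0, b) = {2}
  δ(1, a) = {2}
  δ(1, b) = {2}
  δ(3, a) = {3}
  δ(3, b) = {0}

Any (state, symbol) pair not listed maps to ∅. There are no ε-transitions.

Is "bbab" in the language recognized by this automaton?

No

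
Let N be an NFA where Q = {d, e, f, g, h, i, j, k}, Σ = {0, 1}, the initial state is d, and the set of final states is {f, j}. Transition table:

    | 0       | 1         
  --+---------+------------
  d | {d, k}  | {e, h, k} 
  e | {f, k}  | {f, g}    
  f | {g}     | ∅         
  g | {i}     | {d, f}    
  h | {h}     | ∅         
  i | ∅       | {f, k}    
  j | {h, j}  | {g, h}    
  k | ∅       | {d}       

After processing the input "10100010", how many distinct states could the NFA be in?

Start in {d}.
Read '1': d→{e, h, k}; now {e, h, k}.
Read '0': e→{f, k}, h→{h}, k→∅; now {f, h, k}.
Read '1': f→∅, h→∅, k→{d}; now {d}.
Read '0': d→{d, k}; now {d, k}.
Read '0': d→{d, k}, k→∅; now {d, k}.
Read '0': d→{d, k}, k→∅; now {d, k}.
Read '1': d→{e, h, k}, k→{d}; now {d, e, h, k}.
Read '0': d→{d, k}, e→{f, k}, h→{h}, k→∅; now {d, f, h, k}.
That set has 4 states.

4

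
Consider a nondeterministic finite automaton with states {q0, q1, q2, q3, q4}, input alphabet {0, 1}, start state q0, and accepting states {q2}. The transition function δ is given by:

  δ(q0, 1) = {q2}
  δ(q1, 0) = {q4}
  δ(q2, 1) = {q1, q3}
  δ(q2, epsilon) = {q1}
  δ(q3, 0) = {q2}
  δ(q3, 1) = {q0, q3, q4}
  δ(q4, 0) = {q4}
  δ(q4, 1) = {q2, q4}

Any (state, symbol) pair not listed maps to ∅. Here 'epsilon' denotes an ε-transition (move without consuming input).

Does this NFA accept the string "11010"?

Yes

Start in {q0}.
Read '1': {q0} → {q1, q2}.
Read '1': {q1, q2} → {q1, q3}.
Read '0': {q1, q3} → {q1, q2, q4}.
Read '1': {q1, q2, q4} → {q1, q2, q3, q4}.
Read '0': {q1, q2, q3, q4} → {q1, q2, q4}.
The final set {q1, q2, q4} contains the accepting state q2.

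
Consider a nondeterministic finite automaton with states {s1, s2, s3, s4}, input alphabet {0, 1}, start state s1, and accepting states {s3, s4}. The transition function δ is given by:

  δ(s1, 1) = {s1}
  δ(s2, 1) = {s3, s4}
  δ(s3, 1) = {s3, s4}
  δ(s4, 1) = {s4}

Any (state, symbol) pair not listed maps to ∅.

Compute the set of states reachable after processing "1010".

∅

Start in {s1}.
Read '1': {s1} → {s1}.
Read '0': {s1} → ∅.
The set is empty and remains empty for the remaining 2 symbols.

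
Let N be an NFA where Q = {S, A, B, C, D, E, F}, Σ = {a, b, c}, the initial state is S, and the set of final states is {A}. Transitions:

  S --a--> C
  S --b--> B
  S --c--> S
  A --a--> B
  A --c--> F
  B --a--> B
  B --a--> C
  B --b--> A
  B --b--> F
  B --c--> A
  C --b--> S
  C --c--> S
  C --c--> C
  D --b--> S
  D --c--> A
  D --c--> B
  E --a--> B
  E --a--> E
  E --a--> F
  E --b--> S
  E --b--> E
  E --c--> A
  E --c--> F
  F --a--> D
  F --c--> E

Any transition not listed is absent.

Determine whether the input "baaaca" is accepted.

No

Start in {S}.
Read 'b': S→{B}; now {B}.
Read 'a': B→{B, C}; now {B, C}.
Read 'a': B→{B, C}, C→∅; now {B, C}.
Read 'a': B→{B, C}, C→∅; now {B, C}.
Read 'c': B→{A}, C→{S, C}; now {S, A, C}.
Read 'a': S→{C}, A→{B}, C→∅; now {B, C}.
The final set {B, C} contains no accepting state.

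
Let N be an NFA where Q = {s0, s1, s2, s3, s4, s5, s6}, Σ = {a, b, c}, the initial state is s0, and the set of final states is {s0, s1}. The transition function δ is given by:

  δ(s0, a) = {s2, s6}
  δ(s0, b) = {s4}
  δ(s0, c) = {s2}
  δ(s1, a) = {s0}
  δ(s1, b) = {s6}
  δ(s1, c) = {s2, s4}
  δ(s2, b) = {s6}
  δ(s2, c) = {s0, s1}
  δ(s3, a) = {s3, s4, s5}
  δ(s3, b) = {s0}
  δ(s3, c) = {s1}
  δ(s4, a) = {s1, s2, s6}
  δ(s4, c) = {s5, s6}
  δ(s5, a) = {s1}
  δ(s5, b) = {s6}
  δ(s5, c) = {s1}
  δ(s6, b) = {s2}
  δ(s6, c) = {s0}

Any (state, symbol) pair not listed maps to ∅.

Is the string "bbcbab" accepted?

No

Start in {s0}.
Read 'b': s0→{s4}; now {s4}.
Read 'b': s4→∅; now ∅.
The set is empty and remains empty for the remaining 4 symbols.
The final set ∅ contains no accepting state.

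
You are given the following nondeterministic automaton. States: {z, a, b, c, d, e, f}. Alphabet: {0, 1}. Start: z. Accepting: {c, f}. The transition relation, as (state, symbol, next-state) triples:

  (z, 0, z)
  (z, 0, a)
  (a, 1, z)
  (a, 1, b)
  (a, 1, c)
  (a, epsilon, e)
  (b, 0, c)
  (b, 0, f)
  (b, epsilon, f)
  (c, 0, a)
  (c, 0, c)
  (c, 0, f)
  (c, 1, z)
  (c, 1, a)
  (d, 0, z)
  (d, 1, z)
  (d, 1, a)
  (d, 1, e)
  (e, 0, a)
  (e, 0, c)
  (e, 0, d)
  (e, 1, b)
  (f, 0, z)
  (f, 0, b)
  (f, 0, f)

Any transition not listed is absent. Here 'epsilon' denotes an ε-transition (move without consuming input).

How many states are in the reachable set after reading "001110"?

Start in {z}.
Read '0': {z} → {z, a, e}.
Read '0': {z, a, e} → {z, a, c, d, e}.
Read '1': {z, a, c, d, e} → {z, a, b, c, e, f}.
Read '1': {z, a, b, c, e, f} → {z, a, b, c, e, f}.
Read '1': {z, a, b, c, e, f} → {z, a, b, c, e, f}.
Read '0': {z, a, b, c, e, f} → {z, a, b, c, d, e, f}.
That set has 7 states.

7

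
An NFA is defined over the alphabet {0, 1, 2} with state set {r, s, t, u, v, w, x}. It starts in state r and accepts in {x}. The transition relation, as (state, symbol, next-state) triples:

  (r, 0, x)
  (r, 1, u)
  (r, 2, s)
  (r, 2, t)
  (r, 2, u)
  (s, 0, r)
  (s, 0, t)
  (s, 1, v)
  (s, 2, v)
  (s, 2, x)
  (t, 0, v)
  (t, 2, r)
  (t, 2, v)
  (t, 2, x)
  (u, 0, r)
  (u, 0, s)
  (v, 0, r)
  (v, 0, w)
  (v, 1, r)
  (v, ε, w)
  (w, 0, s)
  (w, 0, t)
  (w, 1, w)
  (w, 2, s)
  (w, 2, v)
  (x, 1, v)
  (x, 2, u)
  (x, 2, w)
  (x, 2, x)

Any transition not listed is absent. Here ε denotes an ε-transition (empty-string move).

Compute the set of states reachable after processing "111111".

∅

Start in {r}.
Read '1': r→{u}; now {u}.
Read '1': u→∅; now ∅.
The set is empty and remains empty for the remaining 4 symbols.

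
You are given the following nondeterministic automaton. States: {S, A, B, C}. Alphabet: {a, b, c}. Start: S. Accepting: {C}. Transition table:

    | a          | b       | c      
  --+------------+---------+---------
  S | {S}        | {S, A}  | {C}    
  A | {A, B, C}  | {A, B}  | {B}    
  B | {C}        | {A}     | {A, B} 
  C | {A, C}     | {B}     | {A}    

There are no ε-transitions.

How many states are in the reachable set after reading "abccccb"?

2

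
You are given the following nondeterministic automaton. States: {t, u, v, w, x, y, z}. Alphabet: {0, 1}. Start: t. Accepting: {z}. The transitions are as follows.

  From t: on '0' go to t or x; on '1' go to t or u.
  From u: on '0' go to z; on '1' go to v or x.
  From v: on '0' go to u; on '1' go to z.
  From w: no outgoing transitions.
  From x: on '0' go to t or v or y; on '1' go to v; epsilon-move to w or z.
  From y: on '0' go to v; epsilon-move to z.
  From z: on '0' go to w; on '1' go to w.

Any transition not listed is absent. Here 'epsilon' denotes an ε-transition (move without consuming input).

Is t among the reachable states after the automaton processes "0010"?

Yes

Start in {t}.
Read '0': {t} → {t, w, x, z}.
Read '0': {t, w, x, z} → {t, v, w, x, y, z}.
Read '1': {t, v, w, x, y, z} → {t, u, v, w, z}.
Read '0': {t, u, v, w, z} → {t, u, w, x, z}.
State t is in {t, u, w, x, z}.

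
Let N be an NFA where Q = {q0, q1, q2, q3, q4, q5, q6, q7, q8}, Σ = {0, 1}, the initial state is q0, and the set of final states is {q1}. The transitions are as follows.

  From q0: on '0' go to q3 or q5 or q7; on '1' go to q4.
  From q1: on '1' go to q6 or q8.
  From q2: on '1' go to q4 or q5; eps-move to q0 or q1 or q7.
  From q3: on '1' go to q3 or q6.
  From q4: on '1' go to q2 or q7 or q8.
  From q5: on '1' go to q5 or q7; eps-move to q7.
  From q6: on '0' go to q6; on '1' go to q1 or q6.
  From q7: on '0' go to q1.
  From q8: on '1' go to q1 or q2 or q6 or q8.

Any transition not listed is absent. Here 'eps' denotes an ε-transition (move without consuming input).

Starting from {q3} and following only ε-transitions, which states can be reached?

Begin with {q3}.
No ε-moves leave this set, so the closure equals the set itself.

{q3}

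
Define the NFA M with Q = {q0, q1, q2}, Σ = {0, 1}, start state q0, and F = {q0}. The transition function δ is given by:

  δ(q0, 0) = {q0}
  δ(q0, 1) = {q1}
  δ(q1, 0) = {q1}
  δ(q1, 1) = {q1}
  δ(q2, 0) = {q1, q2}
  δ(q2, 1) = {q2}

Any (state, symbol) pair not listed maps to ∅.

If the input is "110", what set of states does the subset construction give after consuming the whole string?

Start in {q0}.
Read '1': q0→{q1}; now {q1}.
Read '1': q1→{q1}; now {q1}.
Read '0': q1→{q1}; now {q1}.

{q1}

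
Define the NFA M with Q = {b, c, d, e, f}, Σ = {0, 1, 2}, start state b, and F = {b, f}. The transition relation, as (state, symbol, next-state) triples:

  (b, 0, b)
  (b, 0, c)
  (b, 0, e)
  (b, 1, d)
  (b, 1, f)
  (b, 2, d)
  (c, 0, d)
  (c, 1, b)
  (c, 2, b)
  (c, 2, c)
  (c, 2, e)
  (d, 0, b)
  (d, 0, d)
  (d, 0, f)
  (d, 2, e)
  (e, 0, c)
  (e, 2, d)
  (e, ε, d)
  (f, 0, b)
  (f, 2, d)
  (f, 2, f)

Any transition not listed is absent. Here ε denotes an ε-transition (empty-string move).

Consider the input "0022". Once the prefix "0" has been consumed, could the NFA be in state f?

No

Start in {b}.
Read '0': b→{b, c, e}; union {b, c, e}; ε-closure = {b, c, d, e}.
State f is not in {b, c, d, e}.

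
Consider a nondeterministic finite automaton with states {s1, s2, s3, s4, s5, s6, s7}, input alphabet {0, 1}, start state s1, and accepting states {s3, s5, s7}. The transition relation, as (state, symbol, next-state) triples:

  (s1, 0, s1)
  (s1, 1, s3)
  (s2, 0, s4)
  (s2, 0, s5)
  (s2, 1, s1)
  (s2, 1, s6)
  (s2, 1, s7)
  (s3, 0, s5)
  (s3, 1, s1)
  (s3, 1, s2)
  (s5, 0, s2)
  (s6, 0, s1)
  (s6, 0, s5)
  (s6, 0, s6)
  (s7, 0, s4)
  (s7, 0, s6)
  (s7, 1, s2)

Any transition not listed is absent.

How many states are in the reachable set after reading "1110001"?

Start in {s1}.
Read '1': {s1} → {s3}.
Read '1': {s3} → {s1, s2}.
Read '1': {s1, s2} → {s1, s3, s6, s7}.
Read '0': {s1, s3, s6, s7} → {s1, s4, s5, s6}.
Read '0': {s1, s4, s5, s6} → {s1, s2, s5, s6}.
Read '0': {s1, s2, s5, s6} → {s1, s2, s4, s5, s6}.
Read '1': {s1, s2, s4, s5, s6} → {s1, s3, s6, s7}.
That set has 4 states.

4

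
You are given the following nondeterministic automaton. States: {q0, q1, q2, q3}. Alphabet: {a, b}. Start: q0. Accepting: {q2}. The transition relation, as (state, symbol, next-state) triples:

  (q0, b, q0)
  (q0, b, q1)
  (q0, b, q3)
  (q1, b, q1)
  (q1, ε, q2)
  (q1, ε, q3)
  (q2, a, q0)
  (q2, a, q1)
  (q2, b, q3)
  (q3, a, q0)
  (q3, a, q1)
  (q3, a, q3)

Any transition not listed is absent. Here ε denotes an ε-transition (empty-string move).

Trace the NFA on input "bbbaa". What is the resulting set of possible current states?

Start in {q0}.
Read 'b': {q0} → {q0, q1, q2, q3}.
Read 'b': {q0, q1, q2, q3} → {q0, q1, q2, q3}.
Read 'b': {q0, q1, q2, q3} → {q0, q1, q2, q3}.
Read 'a': {q0, q1, q2, q3} → {q0, q1, q2, q3}.
Read 'a': {q0, q1, q2, q3} → {q0, q1, q2, q3}.

{q0, q1, q2, q3}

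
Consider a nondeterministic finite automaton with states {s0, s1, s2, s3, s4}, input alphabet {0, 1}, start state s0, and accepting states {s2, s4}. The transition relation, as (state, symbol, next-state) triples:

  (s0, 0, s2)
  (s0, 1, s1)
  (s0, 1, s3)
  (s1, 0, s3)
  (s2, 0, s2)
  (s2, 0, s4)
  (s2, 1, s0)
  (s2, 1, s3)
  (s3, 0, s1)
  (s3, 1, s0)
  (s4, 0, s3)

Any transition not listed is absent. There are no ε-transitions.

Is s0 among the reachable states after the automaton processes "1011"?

No

Start in {s0}.
Read '1': s0→{s1, s3}; now {s1, s3}.
Read '0': s1→{s3}, s3→{s1}; now {s1, s3}.
Read '1': s1→∅, s3→{s0}; now {s0}.
Read '1': s0→{s1, s3}; now {s1, s3}.
State s0 is not in {s1, s3}.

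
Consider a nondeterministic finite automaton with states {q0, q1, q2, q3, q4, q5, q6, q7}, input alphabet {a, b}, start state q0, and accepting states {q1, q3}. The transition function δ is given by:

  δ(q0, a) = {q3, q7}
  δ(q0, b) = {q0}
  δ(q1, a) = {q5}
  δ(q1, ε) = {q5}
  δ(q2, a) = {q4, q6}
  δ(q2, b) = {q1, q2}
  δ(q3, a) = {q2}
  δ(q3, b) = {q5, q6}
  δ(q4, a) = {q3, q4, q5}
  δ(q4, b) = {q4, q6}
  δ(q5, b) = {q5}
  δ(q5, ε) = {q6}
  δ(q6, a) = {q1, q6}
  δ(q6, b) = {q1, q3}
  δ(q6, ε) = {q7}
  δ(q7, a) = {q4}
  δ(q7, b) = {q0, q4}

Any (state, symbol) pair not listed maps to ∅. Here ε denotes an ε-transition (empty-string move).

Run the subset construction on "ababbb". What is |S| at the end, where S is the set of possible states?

Start in {q0}.
Read 'a': q0→{q3, q7}; now {q3, q7}.
Read 'b': q3→{q5, q6}, q7→{q0, q4}; union {q0, q4, q5, q6}; ε-closure = {q0, q4, q5, q6, q7}.
Read 'a': q0→{q3, q7}, q4→{q3, q4, q5}, q5→∅, q6→{q1, q6}, q7→{q4}; now {q1, q3, q4, q5, q6, q7}.
Read 'b': q1→∅, q3→{q5, q6}, q4→{q4, q6}, q5→{q5}, q6→{q1, q3}, q7→{q0, q4}; union {q0, q1, q3, q4, q5, q6}; ε-closure = {q0, q1, q3, q4, q5, q6, q7}.
Read 'b': q0→{q0}, q1→∅, q3→{q5, q6}, q4→{q4, q6}, q5→{q5}, q6→{q1, q3}, q7→{q0, q4}; union {q0, q1, q3, q4, q5, q6}; ε-closure = {q0, q1, q3, q4, q5, q6, q7}.
Read 'b': q0→{q0}, q1→∅, q3→{q5, q6}, q4→{q4, q6}, q5→{q5}, q6→{q1, q3}, q7→{q0, q4}; union {q0, q1, q3, q4, q5, q6}; ε-closure = {q0, q1, q3, q4, q5, q6, q7}.
That set has 7 states.

7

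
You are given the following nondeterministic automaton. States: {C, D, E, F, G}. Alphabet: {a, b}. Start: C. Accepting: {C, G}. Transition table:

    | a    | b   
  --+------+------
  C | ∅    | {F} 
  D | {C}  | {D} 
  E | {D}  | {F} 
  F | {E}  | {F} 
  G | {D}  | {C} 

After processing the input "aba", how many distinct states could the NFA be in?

0

Start in {C}.
Read 'a': C→∅; now ∅.
The set is empty and remains empty for the remaining 2 symbols.
That set has 0 states.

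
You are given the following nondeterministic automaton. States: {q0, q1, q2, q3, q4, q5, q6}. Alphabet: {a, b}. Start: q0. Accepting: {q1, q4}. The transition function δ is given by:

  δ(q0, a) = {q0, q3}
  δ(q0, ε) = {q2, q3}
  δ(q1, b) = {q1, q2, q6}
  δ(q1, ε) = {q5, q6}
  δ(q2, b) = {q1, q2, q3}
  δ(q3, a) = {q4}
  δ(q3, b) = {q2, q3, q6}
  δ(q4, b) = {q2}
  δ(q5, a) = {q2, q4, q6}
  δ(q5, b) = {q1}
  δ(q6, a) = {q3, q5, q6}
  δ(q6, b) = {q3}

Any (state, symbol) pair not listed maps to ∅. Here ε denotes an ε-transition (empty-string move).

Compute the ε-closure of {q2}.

Begin with {q2}.
No ε-moves leave this set, so the closure equals the set itself.

{q2}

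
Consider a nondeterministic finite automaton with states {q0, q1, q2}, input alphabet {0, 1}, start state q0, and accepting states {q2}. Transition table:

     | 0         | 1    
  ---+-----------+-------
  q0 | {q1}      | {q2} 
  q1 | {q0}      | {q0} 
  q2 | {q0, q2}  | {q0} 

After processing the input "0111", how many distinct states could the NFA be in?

1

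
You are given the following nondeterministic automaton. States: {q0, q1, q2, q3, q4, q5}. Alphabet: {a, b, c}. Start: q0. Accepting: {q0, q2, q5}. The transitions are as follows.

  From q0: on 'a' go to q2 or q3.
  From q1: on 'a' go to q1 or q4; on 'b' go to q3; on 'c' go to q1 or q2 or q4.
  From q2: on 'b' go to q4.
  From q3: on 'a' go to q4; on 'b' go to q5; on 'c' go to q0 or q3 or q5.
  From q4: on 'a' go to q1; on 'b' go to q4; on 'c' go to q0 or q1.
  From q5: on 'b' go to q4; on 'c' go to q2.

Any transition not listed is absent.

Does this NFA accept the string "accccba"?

Start in {q0}.
Read 'a': {q0} → {q2, q3}.
Read 'c': {q2, q3} → {q0, q3, q5}.
Read 'c': {q0, q3, q5} → {q0, q2, q3, q5}.
Read 'c': {q0, q2, q3, q5} → {q0, q2, q3, q5}.
Read 'c': {q0, q2, q3, q5} → {q0, q2, q3, q5}.
Read 'b': {q0, q2, q3, q5} → {q4, q5}.
Read 'a': {q4, q5} → {q1}.
The final set {q1} contains no accepting state.

No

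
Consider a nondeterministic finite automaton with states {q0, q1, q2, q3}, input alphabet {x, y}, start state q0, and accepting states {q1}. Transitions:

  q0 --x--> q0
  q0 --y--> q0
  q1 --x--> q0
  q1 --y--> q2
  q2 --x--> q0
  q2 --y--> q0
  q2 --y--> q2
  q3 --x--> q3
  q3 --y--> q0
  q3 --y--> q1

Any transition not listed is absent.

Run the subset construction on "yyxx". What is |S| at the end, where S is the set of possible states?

Start in {q0}.
Read 'y': q0→{q0}; now {q0}.
Read 'y': q0→{q0}; now {q0}.
Read 'x': q0→{q0}; now {q0}.
Read 'x': q0→{q0}; now {q0}.
That set has 1 state.

1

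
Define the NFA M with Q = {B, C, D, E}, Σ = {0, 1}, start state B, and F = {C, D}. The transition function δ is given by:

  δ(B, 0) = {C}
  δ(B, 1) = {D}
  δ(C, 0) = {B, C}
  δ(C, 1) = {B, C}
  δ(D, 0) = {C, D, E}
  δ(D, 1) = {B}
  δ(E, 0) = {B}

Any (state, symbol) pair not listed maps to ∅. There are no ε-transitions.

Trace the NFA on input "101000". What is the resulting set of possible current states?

{B, C}

Start in {B}.
Read '1': {B} → {D}.
Read '0': {D} → {C, D, E}.
Read '1': {C, D, E} → {B, C}.
Read '0': {B, C} → {B, C}.
Read '0': {B, C} → {B, C}.
Read '0': {B, C} → {B, C}.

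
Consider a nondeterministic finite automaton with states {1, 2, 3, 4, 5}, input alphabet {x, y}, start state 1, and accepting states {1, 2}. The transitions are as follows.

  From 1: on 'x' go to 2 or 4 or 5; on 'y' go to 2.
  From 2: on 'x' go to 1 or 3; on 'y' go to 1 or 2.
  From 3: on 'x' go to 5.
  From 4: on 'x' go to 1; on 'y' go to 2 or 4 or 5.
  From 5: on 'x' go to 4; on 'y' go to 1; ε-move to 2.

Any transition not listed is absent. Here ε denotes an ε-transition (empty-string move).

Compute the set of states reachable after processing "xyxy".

{1, 2, 4, 5}

Start in {1}.
Read 'x': {1} → {2, 4, 5}.
Read 'y': {2, 4, 5} → {1, 2, 4, 5}.
Read 'x': {1, 2, 4, 5} → {1, 2, 3, 4, 5}.
Read 'y': {1, 2, 3, 4, 5} → {1, 2, 4, 5}.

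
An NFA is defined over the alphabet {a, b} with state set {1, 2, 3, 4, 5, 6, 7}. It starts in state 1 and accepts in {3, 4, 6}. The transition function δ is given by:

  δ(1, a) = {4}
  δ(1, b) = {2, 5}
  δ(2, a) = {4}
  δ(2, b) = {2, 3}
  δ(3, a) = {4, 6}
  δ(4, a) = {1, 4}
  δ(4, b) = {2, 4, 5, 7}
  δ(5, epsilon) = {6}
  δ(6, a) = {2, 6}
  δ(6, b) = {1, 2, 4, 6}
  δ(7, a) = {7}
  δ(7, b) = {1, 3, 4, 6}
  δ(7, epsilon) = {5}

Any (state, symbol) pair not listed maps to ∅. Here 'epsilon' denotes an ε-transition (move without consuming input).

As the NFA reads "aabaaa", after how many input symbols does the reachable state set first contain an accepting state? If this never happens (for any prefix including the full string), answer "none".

1

Start in {1}.
Read 'a': {1} → {4}.
None of the earlier sets intersect F, but {4} does.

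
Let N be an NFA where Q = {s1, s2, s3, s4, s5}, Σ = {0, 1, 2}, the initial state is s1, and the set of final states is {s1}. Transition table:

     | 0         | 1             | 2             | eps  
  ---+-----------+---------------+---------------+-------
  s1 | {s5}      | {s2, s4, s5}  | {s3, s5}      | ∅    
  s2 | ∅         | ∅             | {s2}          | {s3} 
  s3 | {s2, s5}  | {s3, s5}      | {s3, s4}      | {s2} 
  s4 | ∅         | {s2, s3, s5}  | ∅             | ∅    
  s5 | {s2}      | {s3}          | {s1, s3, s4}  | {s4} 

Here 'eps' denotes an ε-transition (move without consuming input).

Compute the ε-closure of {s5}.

Begin with {s5}.
ε-move s5 → s4; add s4.

{s4, s5}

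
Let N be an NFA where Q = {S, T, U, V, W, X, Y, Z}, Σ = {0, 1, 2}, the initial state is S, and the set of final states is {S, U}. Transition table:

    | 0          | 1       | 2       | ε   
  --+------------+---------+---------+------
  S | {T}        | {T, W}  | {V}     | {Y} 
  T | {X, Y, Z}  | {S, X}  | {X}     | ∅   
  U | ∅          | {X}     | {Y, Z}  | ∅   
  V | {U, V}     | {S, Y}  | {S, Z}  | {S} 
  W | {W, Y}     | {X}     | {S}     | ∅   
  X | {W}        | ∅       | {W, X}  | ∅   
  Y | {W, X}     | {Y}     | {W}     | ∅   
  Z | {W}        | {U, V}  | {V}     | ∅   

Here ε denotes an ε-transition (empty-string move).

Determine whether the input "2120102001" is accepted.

Start: ε-closure({S}) = {S, Y}.
Read '2': {S, Y} → {S, V, W, Y}.
Read '1': {S, V, W, Y} → {S, T, W, X, Y}.
Read '2': {S, T, W, X, Y} → {S, V, W, X, Y}.
Read '0': {S, V, W, X, Y} → {S, T, U, V, W, X, Y}.
Read '1': {S, T, U, V, W, X, Y} → {S, T, W, X, Y}.
Read '0': {S, T, W, X, Y} → {T, W, X, Y, Z}.
Read '2': {T, W, X, Y, Z} → {S, V, W, X, Y}.
Read '0': {S, V, W, X, Y} → {S, T, U, V, W, X, Y}.
Read '0': {S, T, U, V, W, X, Y} → {S, T, U, V, W, X, Y, Z}.
Read '1': {S, T, U, V, W, X, Y, Z} → {S, T, U, V, W, X, Y}.
The final set {S, T, U, V, W, X, Y} contains the accepting states S, U.

Yes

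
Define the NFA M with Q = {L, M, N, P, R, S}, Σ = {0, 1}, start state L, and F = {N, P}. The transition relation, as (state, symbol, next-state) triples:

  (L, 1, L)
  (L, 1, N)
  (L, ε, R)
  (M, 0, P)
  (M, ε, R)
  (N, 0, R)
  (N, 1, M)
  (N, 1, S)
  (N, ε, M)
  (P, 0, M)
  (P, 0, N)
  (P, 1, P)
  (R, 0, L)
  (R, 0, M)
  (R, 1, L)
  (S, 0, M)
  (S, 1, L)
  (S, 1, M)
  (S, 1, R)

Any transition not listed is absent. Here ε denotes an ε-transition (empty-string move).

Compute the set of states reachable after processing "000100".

Start: ε-closure({L}) = {L, R}.
Read '0': L→∅, R→{L, M}; union {L, M}; ε-closure = {L, M, R}.
Read '0': L→∅, M→{P}, R→{L, M}; union {L, M, P}; ε-closure = {L, M, P, R}.
Read '0': L→∅, M→{P}, P→{M, N}, R→{L, M}; union {L, M, N, P}; ε-closure = {L, M, N, P, R}.
Read '1': L→{L, N}, M→∅, N→{M, S}, P→{P}, R→{L}; union {L, M, N, P, S}; ε-closure = {L, M, N, P, R, S}.
Read '0': L→∅, M→{P}, N→{R}, P→{M, N}, R→{L, M}, S→{M}; now {L, M, N, P, R}.
Read '0': L→∅, M→{P}, N→{R}, P→{M, N}, R→{L, M}; now {L, M, N, P, R}.

{L, M, N, P, R}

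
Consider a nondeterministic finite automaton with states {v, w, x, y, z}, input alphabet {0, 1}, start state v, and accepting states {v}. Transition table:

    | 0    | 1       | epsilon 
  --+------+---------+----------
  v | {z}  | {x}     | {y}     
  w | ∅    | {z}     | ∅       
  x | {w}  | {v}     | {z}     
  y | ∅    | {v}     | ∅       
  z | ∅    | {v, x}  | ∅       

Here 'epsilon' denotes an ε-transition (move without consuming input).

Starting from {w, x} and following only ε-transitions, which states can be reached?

Begin with {w, x}.
ε-move x → z; add z.

{w, x, z}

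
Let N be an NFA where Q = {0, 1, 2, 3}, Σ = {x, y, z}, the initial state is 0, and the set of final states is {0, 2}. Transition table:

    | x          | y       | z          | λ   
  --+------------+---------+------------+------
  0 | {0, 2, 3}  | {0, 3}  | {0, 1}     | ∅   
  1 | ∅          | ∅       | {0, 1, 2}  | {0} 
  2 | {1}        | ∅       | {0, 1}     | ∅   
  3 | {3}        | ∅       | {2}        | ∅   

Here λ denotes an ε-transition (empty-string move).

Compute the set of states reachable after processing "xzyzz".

{0, 1, 2}

Start in {0}.
Read 'x': {0} → {0, 2, 3}.
Read 'z': {0, 2, 3} → {0, 1, 2}.
Read 'y': {0, 1, 2} → {0, 3}.
Read 'z': {0, 3} → {0, 1, 2}.
Read 'z': {0, 1, 2} → {0, 1, 2}.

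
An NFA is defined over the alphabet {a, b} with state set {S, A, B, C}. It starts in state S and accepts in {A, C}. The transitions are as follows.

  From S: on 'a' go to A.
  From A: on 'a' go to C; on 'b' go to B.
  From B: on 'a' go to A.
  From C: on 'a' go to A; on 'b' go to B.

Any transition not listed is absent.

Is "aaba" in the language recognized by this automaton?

Yes

Start in {S}.
Read 'a': S→{A}; now {A}.
Read 'a': A→{C}; now {C}.
Read 'b': C→{B}; now {B}.
Read 'a': B→{A}; now {A}.
The final set {A} contains the accepting state A.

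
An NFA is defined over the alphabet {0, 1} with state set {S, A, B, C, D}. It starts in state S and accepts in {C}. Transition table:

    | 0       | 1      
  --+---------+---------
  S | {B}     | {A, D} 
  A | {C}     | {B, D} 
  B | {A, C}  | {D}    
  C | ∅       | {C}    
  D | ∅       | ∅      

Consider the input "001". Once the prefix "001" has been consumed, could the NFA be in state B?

Start in {S}.
Read '0': {S} → {B}.
Read '0': {B} → {A, C}.
Read '1': {A, C} → {B, C, D}.
State B is in {B, C, D}.

Yes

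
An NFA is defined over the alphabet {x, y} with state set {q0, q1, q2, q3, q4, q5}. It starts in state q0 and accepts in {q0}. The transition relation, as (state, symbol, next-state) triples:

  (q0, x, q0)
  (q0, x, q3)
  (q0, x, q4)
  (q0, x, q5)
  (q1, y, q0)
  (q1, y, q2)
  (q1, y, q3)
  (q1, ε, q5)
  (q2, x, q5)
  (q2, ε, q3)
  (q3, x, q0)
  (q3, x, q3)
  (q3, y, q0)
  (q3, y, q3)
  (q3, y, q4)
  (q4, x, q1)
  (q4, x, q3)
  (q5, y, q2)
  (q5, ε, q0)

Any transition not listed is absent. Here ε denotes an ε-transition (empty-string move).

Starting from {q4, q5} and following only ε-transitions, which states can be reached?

{q0, q4, q5}

Begin with {q4, q5}.
ε-move q5 → q0; add q0.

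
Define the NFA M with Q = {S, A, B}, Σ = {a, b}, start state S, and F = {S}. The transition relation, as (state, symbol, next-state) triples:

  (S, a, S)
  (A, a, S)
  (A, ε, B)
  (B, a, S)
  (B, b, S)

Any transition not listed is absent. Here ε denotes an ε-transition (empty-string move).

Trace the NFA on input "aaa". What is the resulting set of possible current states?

{S}

Start in {S}.
Read 'a': S→{S}; now {S}.
Read 'a': S→{S}; now {S}.
Read 'a': S→{S}; now {S}.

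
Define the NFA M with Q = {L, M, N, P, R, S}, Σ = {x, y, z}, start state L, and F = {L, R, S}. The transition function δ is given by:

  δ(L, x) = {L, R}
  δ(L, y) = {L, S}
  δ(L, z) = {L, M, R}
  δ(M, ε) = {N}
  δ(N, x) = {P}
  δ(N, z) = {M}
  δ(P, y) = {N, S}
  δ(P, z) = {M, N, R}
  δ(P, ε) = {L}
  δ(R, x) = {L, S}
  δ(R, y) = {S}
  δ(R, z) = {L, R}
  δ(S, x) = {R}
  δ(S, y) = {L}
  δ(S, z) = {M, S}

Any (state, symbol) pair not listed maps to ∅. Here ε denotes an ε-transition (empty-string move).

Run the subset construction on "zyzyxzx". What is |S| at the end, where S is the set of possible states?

4

Start in {L}.
Read 'z': {L} → {L, M, N, R}.
Read 'y': {L, M, N, R} → {L, S}.
Read 'z': {L, S} → {L, M, N, R, S}.
Read 'y': {L, M, N, R, S} → {L, S}.
Read 'x': {L, S} → {L, R}.
Read 'z': {L, R} → {L, M, N, R}.
Read 'x': {L, M, N, R} → {L, P, R, S}.
That set has 4 states.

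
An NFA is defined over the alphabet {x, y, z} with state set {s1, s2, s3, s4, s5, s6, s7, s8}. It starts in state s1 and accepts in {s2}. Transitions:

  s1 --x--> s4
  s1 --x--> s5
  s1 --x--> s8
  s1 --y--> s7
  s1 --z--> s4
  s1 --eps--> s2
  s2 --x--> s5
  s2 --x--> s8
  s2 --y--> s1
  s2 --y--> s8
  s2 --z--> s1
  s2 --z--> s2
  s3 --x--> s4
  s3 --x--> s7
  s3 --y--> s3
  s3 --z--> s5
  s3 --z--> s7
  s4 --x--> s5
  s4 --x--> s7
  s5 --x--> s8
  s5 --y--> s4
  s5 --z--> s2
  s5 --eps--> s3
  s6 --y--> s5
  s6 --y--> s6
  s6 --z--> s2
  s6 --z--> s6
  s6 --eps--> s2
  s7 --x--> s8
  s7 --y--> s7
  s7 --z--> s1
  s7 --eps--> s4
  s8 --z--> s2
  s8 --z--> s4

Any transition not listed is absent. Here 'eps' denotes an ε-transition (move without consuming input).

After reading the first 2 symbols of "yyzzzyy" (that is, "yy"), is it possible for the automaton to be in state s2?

Yes

Start: ε-closure({s1}) = {s1, s2}.
Read 'y': {s1, s2} → {s1, s2, s4, s7, s8}.
Read 'y': {s1, s2, s4, s7, s8} → {s1, s2, s4, s7, s8}.
State s2 is in {s1, s2, s4, s7, s8}.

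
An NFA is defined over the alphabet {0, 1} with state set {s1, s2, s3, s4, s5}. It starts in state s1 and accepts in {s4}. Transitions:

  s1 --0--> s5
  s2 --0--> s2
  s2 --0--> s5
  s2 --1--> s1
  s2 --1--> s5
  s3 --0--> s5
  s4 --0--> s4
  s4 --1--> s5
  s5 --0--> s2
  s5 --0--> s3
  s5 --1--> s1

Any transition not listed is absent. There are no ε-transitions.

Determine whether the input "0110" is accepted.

Start in {s1}.
Read '0': s1→{s5}; now {s5}.
Read '1': s5→{s1}; now {s1}.
Read '1': s1→∅; now ∅.
The set is empty and remains empty for the remaining 1 symbol.
The final set ∅ contains no accepting state.

No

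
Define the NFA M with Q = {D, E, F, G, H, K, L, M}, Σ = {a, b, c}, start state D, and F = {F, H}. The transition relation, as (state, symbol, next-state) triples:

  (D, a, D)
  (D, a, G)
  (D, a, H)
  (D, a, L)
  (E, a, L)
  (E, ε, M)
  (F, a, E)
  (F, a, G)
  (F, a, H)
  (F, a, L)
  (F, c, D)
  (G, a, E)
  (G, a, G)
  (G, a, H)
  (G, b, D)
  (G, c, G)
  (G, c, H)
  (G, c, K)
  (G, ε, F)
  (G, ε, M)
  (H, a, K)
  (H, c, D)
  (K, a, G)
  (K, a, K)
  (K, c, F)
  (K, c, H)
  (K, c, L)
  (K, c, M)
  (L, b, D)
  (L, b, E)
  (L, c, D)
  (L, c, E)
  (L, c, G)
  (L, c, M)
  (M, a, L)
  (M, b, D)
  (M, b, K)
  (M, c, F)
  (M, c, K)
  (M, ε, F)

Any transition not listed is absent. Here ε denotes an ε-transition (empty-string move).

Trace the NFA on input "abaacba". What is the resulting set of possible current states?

{D, E, F, G, H, K, L, M}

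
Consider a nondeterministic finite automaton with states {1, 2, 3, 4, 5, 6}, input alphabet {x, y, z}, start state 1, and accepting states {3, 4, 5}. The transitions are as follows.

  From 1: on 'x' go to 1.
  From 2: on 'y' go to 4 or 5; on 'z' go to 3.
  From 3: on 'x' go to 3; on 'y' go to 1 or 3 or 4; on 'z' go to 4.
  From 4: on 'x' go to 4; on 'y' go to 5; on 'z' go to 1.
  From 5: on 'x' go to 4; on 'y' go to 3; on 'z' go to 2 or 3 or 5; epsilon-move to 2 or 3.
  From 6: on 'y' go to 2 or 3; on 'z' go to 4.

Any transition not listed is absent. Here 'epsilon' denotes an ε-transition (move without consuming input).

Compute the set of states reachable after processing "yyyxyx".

∅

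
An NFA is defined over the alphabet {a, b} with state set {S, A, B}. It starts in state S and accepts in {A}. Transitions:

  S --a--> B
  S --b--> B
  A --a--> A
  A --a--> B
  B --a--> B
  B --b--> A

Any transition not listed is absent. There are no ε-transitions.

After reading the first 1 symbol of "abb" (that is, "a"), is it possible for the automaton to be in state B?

Yes

Start in {S}.
Read 'a': S→{B}; now {B}.
State B is in {B}.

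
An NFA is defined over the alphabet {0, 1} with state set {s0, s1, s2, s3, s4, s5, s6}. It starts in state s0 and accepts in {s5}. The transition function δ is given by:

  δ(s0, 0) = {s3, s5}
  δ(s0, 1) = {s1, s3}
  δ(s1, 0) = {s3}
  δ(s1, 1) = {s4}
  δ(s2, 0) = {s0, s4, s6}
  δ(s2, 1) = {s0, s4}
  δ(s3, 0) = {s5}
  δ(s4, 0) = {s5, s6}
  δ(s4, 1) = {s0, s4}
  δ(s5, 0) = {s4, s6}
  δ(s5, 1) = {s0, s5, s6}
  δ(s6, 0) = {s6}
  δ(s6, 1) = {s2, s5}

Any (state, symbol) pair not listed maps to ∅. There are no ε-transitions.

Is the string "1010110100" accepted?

Start in {s0}.
Read '1': {s0} → {s1, s3}.
Read '0': {s1, s3} → {s3, s5}.
Read '1': {s3, s5} → {s0, s5, s6}.
Read '0': {s0, s5, s6} → {s3, s4, s5, s6}.
Read '1': {s3, s4, s5, s6} → {s0, s2, s4, s5, s6}.
Read '1': {s0, s2, s4, s5, s6} → {s0, s1, s2, s3, s4, s5, s6}.
Read '0': {s0, s1, s2, s3, s4, s5, s6} → {s0, s3, s4, s5, s6}.
Read '1': {s0, s3, s4, s5, s6} → {s0, s1, s2, s3, s4, s5, s6}.
Read '0': {s0, s1, s2, s3, s4, s5, s6} → {s0, s3, s4, s5, s6}.
Read '0': {s0, s3, s4, s5, s6} → {s3, s4, s5, s6}.
The final set {s3, s4, s5, s6} contains the accepting state s5.

Yes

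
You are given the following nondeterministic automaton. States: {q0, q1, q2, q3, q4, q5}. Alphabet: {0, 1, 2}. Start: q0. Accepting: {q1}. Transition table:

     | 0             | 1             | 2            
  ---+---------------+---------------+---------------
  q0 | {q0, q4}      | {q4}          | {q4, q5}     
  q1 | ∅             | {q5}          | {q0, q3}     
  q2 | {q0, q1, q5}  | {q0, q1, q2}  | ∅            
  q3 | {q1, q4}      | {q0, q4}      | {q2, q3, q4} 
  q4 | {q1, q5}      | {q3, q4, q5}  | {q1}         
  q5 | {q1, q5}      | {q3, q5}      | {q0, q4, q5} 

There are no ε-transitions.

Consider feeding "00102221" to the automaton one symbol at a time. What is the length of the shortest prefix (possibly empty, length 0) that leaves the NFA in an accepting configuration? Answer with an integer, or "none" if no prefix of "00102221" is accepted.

Start in {q0}.
Read '0': q0→{q0, q4}; now {q0, q4}.
Read '0': q0→{q0, q4}, q4→{q1, q5}; now {q0, q1, q4, q5}.
None of the earlier sets intersect F, but {q0, q1, q4, q5} does.

2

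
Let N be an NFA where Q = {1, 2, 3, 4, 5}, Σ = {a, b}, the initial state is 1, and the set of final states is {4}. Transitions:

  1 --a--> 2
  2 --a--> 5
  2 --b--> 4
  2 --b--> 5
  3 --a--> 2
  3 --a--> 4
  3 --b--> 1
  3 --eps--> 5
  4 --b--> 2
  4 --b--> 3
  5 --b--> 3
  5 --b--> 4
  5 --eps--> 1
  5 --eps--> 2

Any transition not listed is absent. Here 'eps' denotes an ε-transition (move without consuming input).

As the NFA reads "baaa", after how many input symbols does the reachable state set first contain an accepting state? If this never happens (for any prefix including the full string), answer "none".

Start in {1}.
Read 'b': {1} → ∅.
The set is empty and remains empty for the remaining 3 symbols.
No reachable set along the way intersects F.

none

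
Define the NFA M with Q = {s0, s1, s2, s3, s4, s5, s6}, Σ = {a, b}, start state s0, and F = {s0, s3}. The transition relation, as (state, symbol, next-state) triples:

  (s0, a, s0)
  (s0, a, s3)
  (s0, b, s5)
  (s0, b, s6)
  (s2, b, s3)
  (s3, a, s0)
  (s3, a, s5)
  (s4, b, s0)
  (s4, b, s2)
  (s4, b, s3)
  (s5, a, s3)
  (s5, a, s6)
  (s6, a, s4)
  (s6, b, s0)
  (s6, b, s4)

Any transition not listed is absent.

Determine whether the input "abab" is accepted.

Start in {s0}.
Read 'a': s0→{s0, s3}; now {s0, s3}.
Read 'b': s0→{s5, s6}, s3→∅; now {s5, s6}.
Read 'a': s5→{s3, s6}, s6→{s4}; now {s3, s4, s6}.
Read 'b': s3→∅, s4→{s0, s2, s3}, s6→{s0, s4}; now {s0, s2, s3, s4}.
The final set {s0, s2, s3, s4} contains the accepting states s0, s3.

Yes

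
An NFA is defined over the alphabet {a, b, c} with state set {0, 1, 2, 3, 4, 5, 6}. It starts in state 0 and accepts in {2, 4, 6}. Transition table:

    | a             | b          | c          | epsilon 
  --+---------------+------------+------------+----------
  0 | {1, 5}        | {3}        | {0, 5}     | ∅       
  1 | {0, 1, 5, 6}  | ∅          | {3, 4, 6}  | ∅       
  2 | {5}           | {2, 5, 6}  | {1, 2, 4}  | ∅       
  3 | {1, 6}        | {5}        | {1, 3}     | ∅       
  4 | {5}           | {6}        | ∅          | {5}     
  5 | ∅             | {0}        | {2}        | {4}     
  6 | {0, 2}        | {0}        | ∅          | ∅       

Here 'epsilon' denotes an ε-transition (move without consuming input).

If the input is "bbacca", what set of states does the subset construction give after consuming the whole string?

{0, 1, 4, 5, 6}

Start in {0}.
Read 'b': {0} → {3}.
Read 'b': {3} → {4, 5}.
Read 'a': {4, 5} → {4, 5}.
Read 'c': {4, 5} → {2}.
Read 'c': {2} → {1, 2, 4, 5}.
Read 'a': {1, 2, 4, 5} → {0, 1, 4, 5, 6}.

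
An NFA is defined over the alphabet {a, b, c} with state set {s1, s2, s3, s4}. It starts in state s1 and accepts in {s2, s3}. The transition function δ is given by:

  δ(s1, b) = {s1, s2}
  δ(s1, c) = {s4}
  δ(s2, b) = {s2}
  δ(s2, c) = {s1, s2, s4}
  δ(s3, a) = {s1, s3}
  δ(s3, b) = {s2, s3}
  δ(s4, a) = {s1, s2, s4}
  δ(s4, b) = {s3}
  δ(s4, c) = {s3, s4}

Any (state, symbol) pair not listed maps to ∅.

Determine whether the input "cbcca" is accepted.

No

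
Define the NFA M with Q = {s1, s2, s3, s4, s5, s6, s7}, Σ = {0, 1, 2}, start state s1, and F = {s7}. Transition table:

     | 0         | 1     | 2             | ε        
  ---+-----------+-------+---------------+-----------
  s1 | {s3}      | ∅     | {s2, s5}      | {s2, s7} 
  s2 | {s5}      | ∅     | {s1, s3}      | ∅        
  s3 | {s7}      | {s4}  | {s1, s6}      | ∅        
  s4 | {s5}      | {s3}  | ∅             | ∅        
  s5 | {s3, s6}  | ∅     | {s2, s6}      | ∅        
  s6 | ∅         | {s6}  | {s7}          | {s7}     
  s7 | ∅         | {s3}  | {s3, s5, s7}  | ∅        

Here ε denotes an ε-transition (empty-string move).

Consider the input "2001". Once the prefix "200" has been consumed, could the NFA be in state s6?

Start: ε-closure({s1}) = {s1, s2, s7}.
Read '2': {s1, s2, s7} → {s1, s2, s3, s5, s7}.
Read '0': {s1, s2, s3, s5, s7} → {s3, s5, s6, s7}.
Read '0': {s3, s5, s6, s7} → {s3, s6, s7}.
State s6 is in {s3, s6, s7}.

Yes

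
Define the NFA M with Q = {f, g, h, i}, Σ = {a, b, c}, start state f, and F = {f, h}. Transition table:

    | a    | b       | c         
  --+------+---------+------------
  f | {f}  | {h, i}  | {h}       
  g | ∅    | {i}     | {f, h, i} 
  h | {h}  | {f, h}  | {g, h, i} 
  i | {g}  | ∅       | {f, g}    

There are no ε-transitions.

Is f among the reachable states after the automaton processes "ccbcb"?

Yes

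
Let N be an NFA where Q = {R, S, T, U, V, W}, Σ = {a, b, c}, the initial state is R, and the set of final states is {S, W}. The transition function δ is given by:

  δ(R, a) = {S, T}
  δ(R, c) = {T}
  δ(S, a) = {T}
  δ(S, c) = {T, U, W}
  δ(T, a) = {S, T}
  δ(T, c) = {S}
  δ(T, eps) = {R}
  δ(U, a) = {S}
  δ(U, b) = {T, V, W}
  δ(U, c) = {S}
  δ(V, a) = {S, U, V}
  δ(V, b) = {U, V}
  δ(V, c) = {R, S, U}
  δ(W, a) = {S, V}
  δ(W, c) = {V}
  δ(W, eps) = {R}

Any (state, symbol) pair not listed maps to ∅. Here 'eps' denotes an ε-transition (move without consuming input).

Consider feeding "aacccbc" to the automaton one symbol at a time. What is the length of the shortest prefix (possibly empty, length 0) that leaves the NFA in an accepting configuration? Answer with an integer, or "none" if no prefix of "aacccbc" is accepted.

1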